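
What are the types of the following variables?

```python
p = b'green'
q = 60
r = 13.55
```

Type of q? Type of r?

q is int; r is float

int, float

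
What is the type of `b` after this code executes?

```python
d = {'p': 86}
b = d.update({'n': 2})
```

dict.update() returns None

NoneType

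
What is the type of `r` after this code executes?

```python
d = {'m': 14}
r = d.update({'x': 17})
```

dict.update() returns None

NoneType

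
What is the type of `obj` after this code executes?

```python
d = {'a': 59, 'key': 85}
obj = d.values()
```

.values() returns a dict_values view object

dict_values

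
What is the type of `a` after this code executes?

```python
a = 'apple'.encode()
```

str.encode() returns bytes

bytes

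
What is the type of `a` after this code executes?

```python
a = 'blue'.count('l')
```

str.count() returns int

int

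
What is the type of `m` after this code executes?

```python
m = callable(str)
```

callable() returns bool

bool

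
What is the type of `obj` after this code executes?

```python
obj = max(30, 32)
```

max() of ints returns int

int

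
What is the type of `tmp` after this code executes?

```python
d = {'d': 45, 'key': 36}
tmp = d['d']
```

Accessing dict[str, int] with key 'd' returns int value 45

int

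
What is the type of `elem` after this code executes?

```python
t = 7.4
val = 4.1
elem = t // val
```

float // float returns float (floor division preserves float type)

float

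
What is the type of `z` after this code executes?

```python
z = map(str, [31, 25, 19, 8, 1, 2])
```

map() returns a map iterator object

map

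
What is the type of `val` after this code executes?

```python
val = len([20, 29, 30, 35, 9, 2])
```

len() always returns int

int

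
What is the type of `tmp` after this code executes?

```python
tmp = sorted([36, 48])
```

sorted() always returns list

list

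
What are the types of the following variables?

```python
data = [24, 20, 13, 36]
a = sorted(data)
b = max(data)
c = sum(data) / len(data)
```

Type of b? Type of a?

max of ints returns int; sorted() returns list

int, list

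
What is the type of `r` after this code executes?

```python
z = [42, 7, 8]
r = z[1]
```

Indexing a list of ints returns int (z[1] = 7)

int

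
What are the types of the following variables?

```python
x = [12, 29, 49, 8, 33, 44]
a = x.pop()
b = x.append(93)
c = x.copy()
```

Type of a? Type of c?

list.pop() returns the element (int); list.copy() returns list

int, list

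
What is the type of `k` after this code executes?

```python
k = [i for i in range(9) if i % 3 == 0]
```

A list comprehension [...] produces a list

list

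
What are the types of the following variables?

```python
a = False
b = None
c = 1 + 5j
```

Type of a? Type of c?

a is bool; c is complex

bool, complex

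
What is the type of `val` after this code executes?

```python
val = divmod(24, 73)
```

divmod() returns a tuple (quotient, remainder)

tuple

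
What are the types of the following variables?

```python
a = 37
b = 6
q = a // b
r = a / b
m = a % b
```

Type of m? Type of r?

int % int returns int; int / int returns float

int, float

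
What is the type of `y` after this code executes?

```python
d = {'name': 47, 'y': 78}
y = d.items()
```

dict.items() returns a dict_items view

dict_items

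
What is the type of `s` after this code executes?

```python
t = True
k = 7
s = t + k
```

bool + int returns int (True is 1, so 1 + 7 = 8)

int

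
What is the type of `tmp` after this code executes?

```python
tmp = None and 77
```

'and' returns first falsy value (None)

NoneType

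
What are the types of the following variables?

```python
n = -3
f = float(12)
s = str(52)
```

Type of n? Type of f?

n is int; f is float

int, float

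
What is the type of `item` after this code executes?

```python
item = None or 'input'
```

'or' with None returns the other value ('input', str)

str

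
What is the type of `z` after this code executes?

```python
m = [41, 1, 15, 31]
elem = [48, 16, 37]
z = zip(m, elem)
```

zip() returns a zip iterator object

zip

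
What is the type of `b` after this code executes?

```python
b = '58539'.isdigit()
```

str.isdigit() returns bool

bool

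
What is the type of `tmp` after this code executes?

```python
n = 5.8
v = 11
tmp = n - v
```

float - int returns float (5.8 - 11 = -5.2)

float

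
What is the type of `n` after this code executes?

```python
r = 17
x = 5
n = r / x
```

int / int always returns float in Python 3 (17 / 5 = 3.4)

float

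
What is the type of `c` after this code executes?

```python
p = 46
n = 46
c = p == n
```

Equality comparison returns bool

bool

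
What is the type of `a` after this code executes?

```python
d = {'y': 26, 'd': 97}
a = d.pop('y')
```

dict.pop() returns the value (int)

int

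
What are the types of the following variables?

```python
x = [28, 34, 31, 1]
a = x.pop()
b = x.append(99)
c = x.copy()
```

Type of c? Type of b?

list.copy() returns list; list.append() returns None

list, NoneType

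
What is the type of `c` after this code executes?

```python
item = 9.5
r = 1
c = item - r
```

float - int returns float (9.5 - 1 = 8.5)

float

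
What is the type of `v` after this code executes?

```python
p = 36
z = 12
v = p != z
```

Comparison operators return bool

bool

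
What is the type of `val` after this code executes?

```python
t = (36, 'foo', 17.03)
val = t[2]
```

Index 2 of tuple is 17.03 which is float

float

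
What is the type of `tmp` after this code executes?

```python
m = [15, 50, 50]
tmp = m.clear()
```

list.clear() returns None

NoneType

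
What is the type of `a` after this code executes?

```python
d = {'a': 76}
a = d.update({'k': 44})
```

dict.update() returns None

NoneType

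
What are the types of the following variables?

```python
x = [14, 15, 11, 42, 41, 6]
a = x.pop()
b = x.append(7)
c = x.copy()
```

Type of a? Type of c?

list.pop() returns the element (int); list.copy() returns list

int, list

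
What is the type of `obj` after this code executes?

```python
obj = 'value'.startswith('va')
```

str.startswith() returns bool

bool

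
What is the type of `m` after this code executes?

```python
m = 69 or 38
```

'or' returns the first truthy value (69, which is int)

int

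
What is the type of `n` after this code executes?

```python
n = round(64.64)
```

round() with no ndigits arg returns int

int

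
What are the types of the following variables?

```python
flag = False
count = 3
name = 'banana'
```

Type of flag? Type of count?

flag is bool; count is int

bool, int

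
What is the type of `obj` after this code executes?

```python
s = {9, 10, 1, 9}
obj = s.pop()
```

Popping from a set of ints returns int

int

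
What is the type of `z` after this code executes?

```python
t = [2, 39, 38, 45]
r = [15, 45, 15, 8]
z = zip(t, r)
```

zip() returns a zip iterator object

zip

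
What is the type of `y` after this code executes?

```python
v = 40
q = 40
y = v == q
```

Equality comparison returns bool

bool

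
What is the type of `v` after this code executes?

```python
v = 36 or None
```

'or' returns first truthy value (36, int)

int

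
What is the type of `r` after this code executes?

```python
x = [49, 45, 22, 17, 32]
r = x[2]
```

Indexing a list of ints returns int (x[2] = 22)

int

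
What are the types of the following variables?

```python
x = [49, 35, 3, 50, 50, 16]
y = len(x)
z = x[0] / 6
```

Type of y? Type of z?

len() returns int; int / int returns float

int, float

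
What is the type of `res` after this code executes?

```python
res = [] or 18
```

'or' returns first truthy value (18, which is int)

int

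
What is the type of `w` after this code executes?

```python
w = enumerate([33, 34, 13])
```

enumerate() returns an enumerate iterator object

enumerate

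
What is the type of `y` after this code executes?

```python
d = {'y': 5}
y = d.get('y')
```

dict.get() returns the value (int) when key is found

int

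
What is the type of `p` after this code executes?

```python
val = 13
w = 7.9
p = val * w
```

int * float returns float (13 * 7.9 = 102.7)

float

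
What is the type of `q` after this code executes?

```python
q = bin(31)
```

bin() returns str representation

str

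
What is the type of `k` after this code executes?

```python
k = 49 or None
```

'or' returns first truthy value (49, int)

int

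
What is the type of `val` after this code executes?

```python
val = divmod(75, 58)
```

divmod() returns a tuple (quotient, remainder)

tuple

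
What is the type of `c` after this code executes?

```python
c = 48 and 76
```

'and' returns the last value when all truthy (76, which is int)

int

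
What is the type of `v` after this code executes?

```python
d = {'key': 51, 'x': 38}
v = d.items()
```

dict.items() returns a dict_items view

dict_items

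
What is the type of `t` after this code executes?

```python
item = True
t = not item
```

'not' always returns bool

bool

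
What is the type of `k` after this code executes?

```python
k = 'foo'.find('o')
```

str.find() returns int (index, or -1)

int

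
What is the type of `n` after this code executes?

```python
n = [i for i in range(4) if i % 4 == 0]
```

A list comprehension [...] produces a list

list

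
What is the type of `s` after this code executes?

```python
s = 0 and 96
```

'and' returns the first falsy value (0, which is int)

int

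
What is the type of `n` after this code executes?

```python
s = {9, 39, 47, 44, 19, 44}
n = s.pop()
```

Popping from a set of ints returns int

int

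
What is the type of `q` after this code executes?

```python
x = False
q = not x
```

'not' always returns bool

bool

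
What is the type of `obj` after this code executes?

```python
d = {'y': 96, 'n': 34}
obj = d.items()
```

dict.items() returns a dict_items view

dict_items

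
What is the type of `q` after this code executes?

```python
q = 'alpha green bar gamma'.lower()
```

str.lower() returns str

str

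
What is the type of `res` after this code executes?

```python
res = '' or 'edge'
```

'or' returns first truthy value ('edge', which is str)

str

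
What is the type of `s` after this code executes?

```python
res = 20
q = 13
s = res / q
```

int / int always returns float in Python 3 (20 / 13 = 1.53846)

float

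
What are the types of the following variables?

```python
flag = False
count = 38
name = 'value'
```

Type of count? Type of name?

count is int; name is str

int, str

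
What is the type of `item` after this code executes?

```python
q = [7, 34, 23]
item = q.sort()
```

list.sort() returns None (sorts in place)

NoneType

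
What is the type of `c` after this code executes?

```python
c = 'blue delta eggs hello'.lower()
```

str.lower() returns str

str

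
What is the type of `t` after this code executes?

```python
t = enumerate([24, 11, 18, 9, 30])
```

enumerate() returns an enumerate iterator object

enumerate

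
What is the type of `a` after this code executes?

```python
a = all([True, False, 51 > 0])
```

all() returns bool

bool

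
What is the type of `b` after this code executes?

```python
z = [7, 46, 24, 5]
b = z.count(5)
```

list.count() returns int

int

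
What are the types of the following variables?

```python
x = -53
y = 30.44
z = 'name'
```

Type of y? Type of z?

y is float; z is str

float, str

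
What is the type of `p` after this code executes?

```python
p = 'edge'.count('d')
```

str.count() returns int

int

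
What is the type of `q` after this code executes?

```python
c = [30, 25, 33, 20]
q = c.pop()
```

list.pop() returns the popped element (int here)

int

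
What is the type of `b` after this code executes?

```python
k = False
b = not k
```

'not' always returns bool

bool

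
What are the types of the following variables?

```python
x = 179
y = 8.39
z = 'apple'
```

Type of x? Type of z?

x is int; z is str

int, str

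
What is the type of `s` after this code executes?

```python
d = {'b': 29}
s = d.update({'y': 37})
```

dict.update() returns None

NoneType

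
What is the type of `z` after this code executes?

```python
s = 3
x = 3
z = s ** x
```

int ** positive int returns int (3 ** 3 = 27)

int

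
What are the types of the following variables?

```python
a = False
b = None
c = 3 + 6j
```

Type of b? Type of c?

b is NoneType; c is complex

NoneType, complex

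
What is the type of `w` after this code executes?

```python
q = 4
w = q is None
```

'is' comparison returns bool

bool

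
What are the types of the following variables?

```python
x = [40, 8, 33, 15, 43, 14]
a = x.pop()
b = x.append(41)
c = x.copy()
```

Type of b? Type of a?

list.append() returns None; list.pop() returns the element (int)

NoneType, int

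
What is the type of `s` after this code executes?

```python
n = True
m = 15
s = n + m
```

bool + int returns int (True is 1, so 1 + 15 = 16)

int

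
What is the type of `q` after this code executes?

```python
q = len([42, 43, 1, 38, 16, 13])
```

len() always returns int

int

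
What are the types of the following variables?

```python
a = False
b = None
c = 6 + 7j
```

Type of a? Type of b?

a is bool; b is NoneType

bool, NoneType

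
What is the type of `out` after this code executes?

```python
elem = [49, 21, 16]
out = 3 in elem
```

'in' operator returns bool

bool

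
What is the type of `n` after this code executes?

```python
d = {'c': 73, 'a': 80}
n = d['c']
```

Accessing dict[str, int] with key 'c' returns int value 73

int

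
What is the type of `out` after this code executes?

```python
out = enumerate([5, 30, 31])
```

enumerate() returns an enumerate iterator object

enumerate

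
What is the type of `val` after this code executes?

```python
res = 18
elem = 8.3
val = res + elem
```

int + float returns float (18 + 8.3 = 26.3)

float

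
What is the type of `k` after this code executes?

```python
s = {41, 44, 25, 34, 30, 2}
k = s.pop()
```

Popping from a set of ints returns int

int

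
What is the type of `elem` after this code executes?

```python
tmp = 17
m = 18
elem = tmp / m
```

int / int always returns float in Python 3 (17 / 18 = 0.944444)

float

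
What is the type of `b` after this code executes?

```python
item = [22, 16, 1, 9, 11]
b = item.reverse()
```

list.reverse() returns None

NoneType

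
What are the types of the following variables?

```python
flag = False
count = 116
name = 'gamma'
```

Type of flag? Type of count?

flag is bool; count is int

bool, int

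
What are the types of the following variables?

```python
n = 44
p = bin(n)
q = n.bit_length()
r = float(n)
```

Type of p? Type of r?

bin() returns str; float() returns float

str, float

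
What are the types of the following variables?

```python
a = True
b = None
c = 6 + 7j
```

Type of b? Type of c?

b is NoneType; c is complex

NoneType, complex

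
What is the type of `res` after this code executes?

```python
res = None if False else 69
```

Ternary: condition is False, else branch (69) taken → int

int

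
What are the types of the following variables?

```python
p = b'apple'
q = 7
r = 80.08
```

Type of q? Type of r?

q is int; r is float

int, float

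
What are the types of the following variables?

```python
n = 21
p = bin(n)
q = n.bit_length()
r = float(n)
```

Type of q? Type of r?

int.bit_length() returns int; float() returns float

int, float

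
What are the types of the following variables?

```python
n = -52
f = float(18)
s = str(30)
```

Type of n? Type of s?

n is int; s is str

int, str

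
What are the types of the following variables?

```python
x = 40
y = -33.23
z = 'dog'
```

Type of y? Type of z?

y is float; z is str

float, str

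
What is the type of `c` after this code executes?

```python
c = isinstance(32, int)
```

isinstance() returns bool

bool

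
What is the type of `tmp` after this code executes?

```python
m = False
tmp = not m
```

'not' always returns bool

bool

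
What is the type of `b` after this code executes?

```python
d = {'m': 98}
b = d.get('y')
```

dict.get() returns None when key 'y' is not found and no default given

NoneType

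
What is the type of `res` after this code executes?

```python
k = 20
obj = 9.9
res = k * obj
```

int * float returns float (20 * 9.9 = 198.0)

float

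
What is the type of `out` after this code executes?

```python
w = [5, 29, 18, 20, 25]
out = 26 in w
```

'in' operator returns bool

bool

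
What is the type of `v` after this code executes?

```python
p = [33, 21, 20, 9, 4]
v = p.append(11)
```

list.append() returns None (mutates in place)

NoneType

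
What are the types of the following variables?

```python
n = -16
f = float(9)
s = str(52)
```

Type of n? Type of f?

n is int; f is float

int, float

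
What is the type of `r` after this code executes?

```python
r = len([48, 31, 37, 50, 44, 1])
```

len() always returns int

int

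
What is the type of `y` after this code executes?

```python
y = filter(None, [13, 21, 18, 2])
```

filter() returns a filter iterator object

filter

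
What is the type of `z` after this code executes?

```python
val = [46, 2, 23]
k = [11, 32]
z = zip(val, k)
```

zip() returns a zip iterator object

zip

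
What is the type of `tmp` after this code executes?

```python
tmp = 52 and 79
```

'and' returns the last value when all truthy (79, which is int)

int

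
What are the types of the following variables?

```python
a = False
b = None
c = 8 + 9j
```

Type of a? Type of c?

a is bool; c is complex

bool, complex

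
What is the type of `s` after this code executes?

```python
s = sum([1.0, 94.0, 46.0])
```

sum() of floats returns float

float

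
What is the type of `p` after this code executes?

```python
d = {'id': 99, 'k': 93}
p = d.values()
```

.values() returns a dict_values view object

dict_values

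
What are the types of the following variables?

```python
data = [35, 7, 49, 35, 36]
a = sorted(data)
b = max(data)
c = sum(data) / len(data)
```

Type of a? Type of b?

sorted() returns list; max of ints returns int

list, int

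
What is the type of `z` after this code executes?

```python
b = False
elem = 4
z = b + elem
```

bool + int returns int (False is 0, so 0 + 4 = 4)

int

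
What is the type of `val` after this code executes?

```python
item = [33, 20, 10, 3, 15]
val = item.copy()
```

list.copy() returns list

list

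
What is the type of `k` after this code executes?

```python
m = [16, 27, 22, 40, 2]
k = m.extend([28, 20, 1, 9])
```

list.extend() returns None

NoneType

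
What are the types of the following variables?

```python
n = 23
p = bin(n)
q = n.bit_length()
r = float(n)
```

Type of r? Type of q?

float() returns float; int.bit_length() returns int

float, int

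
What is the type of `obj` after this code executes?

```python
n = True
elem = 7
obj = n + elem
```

bool + int returns int (True is 1, so 1 + 7 = 8)

int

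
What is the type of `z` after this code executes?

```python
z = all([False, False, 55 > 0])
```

all() returns bool

bool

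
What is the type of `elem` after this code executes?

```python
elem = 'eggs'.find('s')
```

str.find() returns int (index, or -1)

int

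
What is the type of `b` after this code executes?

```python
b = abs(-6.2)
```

abs() of float returns float

float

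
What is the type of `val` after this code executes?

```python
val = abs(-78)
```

abs() of int returns int

int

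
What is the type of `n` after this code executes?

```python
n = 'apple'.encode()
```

str.encode() returns bytes

bytes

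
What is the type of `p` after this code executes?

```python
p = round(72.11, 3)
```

round() with ndigits arg returns float

float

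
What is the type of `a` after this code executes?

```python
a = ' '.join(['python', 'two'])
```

str.join() returns str

str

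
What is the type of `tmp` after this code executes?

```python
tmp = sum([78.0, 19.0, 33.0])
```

sum() of floats returns float

float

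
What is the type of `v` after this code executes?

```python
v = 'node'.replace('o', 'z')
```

str.replace() returns str

str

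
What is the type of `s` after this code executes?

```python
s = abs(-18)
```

abs() of int returns int

int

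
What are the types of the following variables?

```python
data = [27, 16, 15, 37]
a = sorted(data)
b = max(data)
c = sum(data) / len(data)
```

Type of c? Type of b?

int / int returns float; max of ints returns int

float, int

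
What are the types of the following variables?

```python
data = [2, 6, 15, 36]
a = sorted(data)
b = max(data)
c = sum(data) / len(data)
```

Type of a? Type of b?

sorted() returns list; max of ints returns int

list, int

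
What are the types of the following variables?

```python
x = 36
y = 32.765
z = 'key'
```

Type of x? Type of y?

x is int; y is float

int, float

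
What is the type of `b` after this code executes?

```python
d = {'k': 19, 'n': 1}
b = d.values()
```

.values() returns a dict_values view object

dict_values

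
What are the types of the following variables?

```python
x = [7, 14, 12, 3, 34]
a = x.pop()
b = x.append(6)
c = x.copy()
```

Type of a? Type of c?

list.pop() returns the element (int); list.copy() returns list

int, list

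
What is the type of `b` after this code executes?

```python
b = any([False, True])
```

any() returns bool

bool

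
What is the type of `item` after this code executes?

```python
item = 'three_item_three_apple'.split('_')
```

str.split() returns list

list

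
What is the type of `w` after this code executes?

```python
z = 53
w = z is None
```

'is' comparison returns bool

bool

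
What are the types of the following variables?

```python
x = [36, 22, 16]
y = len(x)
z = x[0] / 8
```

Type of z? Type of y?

int / int returns float; len() returns int

float, int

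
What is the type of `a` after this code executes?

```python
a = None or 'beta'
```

'or' with None returns the other value ('beta', str)

str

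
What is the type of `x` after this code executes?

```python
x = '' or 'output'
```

'or' returns first truthy value ('output', which is str)

str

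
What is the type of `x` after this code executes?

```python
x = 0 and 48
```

'and' returns the first falsy value (0, which is int)

int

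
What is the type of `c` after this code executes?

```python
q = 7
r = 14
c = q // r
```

int // int returns int (7 // 14 = 0)

int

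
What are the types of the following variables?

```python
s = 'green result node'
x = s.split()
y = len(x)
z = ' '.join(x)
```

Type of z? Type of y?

str.join() returns str; len() returns int

str, int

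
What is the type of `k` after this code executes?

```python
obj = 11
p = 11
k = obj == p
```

Equality comparison returns bool

bool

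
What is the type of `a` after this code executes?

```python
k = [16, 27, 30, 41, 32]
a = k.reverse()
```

list.reverse() returns None

NoneType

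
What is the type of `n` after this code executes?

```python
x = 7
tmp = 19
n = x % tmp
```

int % int returns int (7 % 19 = 7)

int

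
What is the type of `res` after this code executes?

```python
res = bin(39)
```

bin() returns str representation

str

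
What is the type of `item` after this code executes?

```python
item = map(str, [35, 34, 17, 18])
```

map() returns a map iterator object

map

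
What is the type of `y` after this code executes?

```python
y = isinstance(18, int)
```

isinstance() returns bool

bool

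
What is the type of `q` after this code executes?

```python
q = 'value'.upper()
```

str.upper() returns str

str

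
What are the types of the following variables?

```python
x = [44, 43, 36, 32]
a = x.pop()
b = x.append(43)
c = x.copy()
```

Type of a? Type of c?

list.pop() returns the element (int); list.copy() returns list

int, list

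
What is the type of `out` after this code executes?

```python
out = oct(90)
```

oct() returns str representation

str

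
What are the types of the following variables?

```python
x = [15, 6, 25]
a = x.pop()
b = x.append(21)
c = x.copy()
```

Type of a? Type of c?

list.pop() returns the element (int); list.copy() returns list

int, list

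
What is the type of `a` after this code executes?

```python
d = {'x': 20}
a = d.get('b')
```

dict.get() returns None when key 'b' is not found and no default given

NoneType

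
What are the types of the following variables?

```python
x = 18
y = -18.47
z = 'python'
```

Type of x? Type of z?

x is int; z is str

int, str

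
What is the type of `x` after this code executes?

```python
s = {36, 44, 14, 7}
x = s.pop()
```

Popping from a set of ints returns int

int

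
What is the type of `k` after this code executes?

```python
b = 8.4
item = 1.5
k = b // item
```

float // float returns float (floor division preserves float type)

float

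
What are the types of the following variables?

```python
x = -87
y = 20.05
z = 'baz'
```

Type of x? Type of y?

x is int; y is float

int, float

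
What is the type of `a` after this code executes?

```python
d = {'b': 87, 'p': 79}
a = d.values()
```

.values() returns a dict_values view object

dict_values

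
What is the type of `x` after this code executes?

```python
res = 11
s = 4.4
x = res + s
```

int + float returns float (11 + 4.4 = 15.4)

float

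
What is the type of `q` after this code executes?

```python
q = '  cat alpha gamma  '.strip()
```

str.strip() returns str

str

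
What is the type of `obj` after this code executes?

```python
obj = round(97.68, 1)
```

round() with ndigits arg returns float

float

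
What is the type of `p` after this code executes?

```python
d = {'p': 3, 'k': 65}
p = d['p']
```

Accessing dict[str, int] with key 'p' returns int value 3

int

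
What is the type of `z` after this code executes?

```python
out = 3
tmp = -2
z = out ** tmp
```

int ** negative int returns float

float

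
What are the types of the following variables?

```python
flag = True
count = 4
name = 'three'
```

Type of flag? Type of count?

flag is bool; count is int

bool, int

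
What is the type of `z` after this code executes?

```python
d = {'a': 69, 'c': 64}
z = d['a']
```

Accessing dict[str, int] with key 'a' returns int value 69

int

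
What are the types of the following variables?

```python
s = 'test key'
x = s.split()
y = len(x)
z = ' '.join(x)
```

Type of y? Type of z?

len() returns int; str.join() returns str

int, str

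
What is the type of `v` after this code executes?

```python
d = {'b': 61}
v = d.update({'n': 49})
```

dict.update() returns None

NoneType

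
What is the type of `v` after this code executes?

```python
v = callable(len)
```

callable() returns bool

bool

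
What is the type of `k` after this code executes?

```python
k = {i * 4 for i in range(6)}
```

A set comprehension {expr for x in iterable} produces a set

set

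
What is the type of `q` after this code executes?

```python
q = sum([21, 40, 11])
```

sum() of ints returns int

int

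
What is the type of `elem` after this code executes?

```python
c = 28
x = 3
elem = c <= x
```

Comparison operators return bool

bool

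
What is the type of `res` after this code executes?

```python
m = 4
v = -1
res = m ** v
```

int ** negative int returns float

float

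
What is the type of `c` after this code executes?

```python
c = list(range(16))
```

list(range(...)) returns list

list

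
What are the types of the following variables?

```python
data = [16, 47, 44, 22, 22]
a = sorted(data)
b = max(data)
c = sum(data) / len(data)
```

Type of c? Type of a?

int / int returns float; sorted() returns list

float, list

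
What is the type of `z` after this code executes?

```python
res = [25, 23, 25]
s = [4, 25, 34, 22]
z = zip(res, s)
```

zip() returns a zip iterator object

zip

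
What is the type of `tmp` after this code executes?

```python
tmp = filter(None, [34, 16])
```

filter() returns a filter iterator object

filter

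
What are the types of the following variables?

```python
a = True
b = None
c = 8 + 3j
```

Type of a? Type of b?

a is bool; b is NoneType

bool, NoneType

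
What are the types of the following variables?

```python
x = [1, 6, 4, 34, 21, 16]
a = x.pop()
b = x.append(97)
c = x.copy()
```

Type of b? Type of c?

list.append() returns None; list.copy() returns list

NoneType, list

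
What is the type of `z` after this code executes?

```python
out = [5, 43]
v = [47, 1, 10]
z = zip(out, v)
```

zip() returns a zip iterator object

zip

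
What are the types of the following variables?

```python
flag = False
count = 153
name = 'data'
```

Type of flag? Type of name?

flag is bool; name is str

bool, str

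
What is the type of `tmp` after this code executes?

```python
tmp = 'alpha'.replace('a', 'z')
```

str.replace() returns str

str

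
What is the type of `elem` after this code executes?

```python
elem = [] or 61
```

'or' returns first truthy value (61, which is int)

int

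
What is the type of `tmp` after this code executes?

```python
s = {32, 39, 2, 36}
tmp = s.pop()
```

Popping from a set of ints returns int

int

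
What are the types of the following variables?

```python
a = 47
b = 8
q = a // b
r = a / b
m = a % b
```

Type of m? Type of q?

int % int returns int; int // int returns int

int, int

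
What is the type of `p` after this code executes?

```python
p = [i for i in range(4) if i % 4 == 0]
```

A list comprehension [...] produces a list

list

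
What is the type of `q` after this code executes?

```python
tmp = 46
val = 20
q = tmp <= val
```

Comparison operators return bool

bool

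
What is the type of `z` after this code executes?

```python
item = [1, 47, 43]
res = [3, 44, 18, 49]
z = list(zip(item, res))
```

list(zip(...)) returns a list of tuples

list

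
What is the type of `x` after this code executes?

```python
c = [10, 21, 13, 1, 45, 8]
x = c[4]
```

Indexing a list of ints returns int (c[4] = 45)

int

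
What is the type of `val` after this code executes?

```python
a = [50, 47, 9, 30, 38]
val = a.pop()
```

list.pop() returns the popped element (int here)

int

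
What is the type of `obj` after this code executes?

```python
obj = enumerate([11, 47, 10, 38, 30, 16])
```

enumerate() returns an enumerate iterator object

enumerate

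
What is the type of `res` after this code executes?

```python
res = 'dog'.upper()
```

str.upper() returns str

str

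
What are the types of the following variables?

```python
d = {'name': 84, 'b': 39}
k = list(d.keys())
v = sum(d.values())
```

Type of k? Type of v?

list(...) returns list; sum of int values returns int

list, int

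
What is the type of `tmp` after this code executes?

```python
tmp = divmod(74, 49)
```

divmod() returns a tuple (quotient, remainder)

tuple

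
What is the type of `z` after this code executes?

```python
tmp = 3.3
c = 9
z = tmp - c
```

float - int returns float (3.3 - 9 = -5.7)

float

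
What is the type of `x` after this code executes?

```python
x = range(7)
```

range() returns a range object

range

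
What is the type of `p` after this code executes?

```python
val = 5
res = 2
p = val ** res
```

int ** positive int returns int (5 ** 2 = 25)

int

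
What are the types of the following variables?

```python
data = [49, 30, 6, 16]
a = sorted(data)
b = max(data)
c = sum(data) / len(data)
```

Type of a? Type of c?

sorted() returns list; int / int returns float

list, float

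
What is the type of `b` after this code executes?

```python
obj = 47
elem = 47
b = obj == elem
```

Equality comparison returns bool

bool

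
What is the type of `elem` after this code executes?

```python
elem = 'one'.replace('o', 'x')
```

str.replace() returns str

str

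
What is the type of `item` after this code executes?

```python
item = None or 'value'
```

'or' with None returns the other value ('value', str)

str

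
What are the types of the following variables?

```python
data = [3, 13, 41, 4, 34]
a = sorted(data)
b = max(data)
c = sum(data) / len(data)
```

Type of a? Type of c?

sorted() returns list; int / int returns float

list, float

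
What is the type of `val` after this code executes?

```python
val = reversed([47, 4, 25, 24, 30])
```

reversed() on a list returns a list_reverseiterator

list_reverseiterator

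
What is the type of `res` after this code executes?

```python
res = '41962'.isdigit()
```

str.isdigit() returns bool

bool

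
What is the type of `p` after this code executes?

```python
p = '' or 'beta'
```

'or' returns first truthy value ('beta', which is str)

str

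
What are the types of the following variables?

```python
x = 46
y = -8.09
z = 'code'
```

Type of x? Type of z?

x is int; z is str

int, str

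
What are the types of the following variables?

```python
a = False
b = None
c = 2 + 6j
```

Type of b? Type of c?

b is NoneType; c is complex

NoneType, complex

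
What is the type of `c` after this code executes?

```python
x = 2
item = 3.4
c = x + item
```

int + float returns float (2 + 3.4 = 5.4)

float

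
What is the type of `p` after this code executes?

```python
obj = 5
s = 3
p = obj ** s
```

int ** positive int returns int (5 ** 3 = 125)

int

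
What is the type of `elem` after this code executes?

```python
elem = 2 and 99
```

'and' returns the last value when all truthy (99, which is int)

int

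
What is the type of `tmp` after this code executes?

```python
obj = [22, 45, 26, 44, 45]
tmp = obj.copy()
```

list.copy() returns list

list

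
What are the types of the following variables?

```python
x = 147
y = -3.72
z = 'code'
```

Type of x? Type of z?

x is int; z is str

int, str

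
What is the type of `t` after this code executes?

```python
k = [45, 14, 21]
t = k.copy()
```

list.copy() returns list

list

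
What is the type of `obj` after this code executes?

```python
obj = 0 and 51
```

'and' returns the first falsy value (0, which is int)

int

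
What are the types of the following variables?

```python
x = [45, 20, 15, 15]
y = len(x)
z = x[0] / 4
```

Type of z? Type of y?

int / int returns float; len() returns int

float, int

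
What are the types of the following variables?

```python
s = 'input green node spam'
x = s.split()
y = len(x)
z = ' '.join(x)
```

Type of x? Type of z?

str.split() returns list; str.join() returns str

list, str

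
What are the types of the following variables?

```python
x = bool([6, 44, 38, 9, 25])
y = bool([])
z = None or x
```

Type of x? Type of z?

bool() returns bool; None or <bool> returns the bool

bool, bool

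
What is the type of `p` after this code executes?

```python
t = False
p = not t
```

'not' always returns bool

bool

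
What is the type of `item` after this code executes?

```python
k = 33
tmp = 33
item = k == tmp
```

Equality comparison returns bool

bool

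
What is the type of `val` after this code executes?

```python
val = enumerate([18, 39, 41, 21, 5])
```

enumerate() returns an enumerate iterator object

enumerate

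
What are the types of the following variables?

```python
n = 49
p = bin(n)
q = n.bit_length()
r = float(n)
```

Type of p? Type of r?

bin() returns str; float() returns float

str, float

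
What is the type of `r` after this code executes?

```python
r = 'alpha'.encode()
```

str.encode() returns bytes

bytes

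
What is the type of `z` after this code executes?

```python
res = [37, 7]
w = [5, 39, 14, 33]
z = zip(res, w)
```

zip() returns a zip iterator object

zip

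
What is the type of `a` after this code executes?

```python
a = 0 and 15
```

'and' returns the first falsy value (0, which is int)

int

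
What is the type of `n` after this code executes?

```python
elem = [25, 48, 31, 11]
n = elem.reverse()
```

list.reverse() returns None

NoneType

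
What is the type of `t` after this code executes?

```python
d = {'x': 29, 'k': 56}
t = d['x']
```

Accessing dict[str, int] with key 'x' returns int value 29

int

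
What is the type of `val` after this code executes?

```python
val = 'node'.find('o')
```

str.find() returns int (index, or -1)

int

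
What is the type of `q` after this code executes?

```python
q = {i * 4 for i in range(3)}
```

A set comprehension {expr for x in iterable} produces a set

set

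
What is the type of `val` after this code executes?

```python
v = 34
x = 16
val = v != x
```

Comparison operators return bool

bool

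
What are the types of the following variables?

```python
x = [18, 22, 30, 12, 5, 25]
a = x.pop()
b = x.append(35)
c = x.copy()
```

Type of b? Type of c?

list.append() returns None; list.copy() returns list

NoneType, list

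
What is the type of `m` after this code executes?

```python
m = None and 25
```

'and' returns first falsy value (None)

NoneType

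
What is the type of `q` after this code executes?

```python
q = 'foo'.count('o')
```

str.count() returns int

int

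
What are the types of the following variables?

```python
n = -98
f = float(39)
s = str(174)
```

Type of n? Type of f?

n is int; f is float

int, float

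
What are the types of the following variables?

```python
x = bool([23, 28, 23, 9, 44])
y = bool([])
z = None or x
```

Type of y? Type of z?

bool() returns bool; None or <bool> returns the bool

bool, bool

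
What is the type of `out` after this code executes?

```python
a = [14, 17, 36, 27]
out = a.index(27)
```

list.index() returns int

int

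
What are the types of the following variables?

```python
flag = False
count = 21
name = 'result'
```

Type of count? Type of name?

count is int; name is str

int, str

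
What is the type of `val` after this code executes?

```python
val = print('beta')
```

print() returns None

NoneType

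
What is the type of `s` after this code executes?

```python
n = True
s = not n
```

'not' always returns bool

bool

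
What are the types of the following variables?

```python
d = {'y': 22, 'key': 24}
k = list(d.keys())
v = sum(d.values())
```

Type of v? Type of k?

sum of int values returns int; list(...) returns list

int, list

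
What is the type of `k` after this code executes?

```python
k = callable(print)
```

callable() returns bool

bool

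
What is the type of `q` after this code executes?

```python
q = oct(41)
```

oct() returns str representation

str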